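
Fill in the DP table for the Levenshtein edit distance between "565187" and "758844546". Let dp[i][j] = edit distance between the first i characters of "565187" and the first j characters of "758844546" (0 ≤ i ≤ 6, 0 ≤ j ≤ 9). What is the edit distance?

8

   ''  7  5  8  8  4  4  5  4  6
''  0  1  2  3  4  5  6  7  8  9
 5  1  1  1  2  3  4  5  6  7  8
 6  2  2  2  2  3  4  5  6  7  7
 5  3  3  2  3  3  4  5  5  6  7
 1  4  4  3  3  4  4  5  6  6  7
 8  5  5  4  3  3  4  5  6  7  7
 7  6  5  5  4  4  4  5  6  7  8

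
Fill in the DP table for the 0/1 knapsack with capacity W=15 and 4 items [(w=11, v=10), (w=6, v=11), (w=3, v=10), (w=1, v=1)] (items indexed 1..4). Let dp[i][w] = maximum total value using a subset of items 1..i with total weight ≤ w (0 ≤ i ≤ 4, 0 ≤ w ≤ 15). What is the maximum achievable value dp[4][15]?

22

i\w   0   1   2   3   4   5   6   7   8   9  10  11  12  13  14  15
  0   0   0   0   0   0   0   0   0   0   0   0   0   0   0   0   0
  1   0   0   0   0   0   0   0   0   0   0   0  10  10  10  10  10
  2   0   0   0   0   0   0  11  11  11  11  11  11  11  11  11  11
  3   0   0   0  10  10  10  11  11  11  21  21  21  21  21  21  21
  4   0   1   1  10  11  11  11  12  12  21  22  22  22  22  22  22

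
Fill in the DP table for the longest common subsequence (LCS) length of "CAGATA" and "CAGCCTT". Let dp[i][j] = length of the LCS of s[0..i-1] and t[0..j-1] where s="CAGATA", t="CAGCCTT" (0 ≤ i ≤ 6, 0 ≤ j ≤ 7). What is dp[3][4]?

3

   ''  C  A  G  C  C  T  T
''  0  0  0  0  0  0  0  0
 C  0  1  1  1  1  1  1  1
 A  0  1  2  2  2  2  2  2
 G  0  1  2  3  3  3  3  3
 A  0  1  2  3  3  3  3  3
 T  0  1  2  3  3  3  4  4
 A  0  1  2  3  3  3  4  4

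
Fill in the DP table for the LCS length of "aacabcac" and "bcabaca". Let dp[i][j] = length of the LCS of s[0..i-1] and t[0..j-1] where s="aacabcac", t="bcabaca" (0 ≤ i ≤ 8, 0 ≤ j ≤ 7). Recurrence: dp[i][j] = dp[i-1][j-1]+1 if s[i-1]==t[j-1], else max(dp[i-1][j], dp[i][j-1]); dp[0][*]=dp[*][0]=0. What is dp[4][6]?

3

   ''  b  c  a  b  a  c  a
''  0  0  0  0  0  0  0  0
 a  0  0  0  1  1  1  1  1
 a  0  0  0  1  1  2  2  2
 c  0  0  1  1  1  2  3  3
 a  0  0  1  2  2  2  3  4
 b  0  1  1  2  3  3  3  4
 c  0  1  2  2  3  3  4  4
 a  0  1  2  3  3  4  4  5
 c  0  1  2  3  3  4  5  5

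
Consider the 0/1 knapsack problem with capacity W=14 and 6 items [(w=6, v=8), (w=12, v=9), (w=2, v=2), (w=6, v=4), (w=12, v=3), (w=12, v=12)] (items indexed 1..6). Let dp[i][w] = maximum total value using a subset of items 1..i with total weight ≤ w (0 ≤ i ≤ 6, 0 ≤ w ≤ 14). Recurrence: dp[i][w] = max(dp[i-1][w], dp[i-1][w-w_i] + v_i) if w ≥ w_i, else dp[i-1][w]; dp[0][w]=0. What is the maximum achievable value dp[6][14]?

14

i\w   0   1   2   3   4   5   6   7   8   9  10  11  12  13  14
  0   0   0   0   0   0   0   0   0   0   0   0   0   0   0   0
  1   0   0   0   0   0   0   8   8   8   8   8   8   8   8   8
  2   0   0   0   0   0   0   8   8   8   8   8   8   9   9   9
  3   0   0   2   2   2   2   8   8  10  10  10  10  10  10  11
  4   0   0   2   2   2   2   8   8  10  10  10  10  12  12  14
  5   0   0   2   2   2   2   8   8  10  10  10  10  12  12  14
  6   0   0   2   2   2   2   8   8  10  10  10  10  12  12  14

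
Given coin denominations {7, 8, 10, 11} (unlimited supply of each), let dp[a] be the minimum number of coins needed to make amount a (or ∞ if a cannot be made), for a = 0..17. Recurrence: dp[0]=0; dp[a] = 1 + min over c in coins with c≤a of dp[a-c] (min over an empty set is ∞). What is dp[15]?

 a  0  1  2  3  4  5  6  7  8  9 10 11 12 13 14 15 16 17
dp  0  -  -  -  -  -  -  1  1  -  1  1  -  -  2  2  2  2
(- denotes ∞ / unreachable)

2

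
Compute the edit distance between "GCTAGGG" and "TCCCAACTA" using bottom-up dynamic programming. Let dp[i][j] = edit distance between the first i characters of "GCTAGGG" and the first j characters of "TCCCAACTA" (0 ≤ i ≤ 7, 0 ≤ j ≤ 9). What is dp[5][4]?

   ''  T  C  C  C  A  A  C  T  A
''  0  1  2  3  4  5  6  7  8  9
 G  1  1  2  3  4  5  6  7  8  9
 C  2  2  1  2  3  4  5  6  7  8
 T  3  2  2  2  3  4  5  6  6  7
 A  4  3  3  3  3  3  4  5  6  6
 G  5  4  4  4  4  4  4  5  6  7
 G  6  5  5  5  5  5  5  5  6  7
 G  7  6  6  6  6  6  6  6  6  7

4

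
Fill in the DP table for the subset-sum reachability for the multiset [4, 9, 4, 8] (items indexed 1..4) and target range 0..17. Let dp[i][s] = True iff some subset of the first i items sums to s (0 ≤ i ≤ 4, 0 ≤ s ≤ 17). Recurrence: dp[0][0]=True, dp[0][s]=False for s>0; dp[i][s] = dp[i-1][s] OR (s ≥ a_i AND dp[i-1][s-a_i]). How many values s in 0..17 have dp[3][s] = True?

6

i\s   0   1   2   3   4   5   6   7   8   9  10  11  12  13  14  15  16  17
  0   T   F   F   F   F   F   F   F   F   F   F   F   F   F   F   F   F   F
  1   T   F   F   F   T   F   F   F   F   F   F   F   F   F   F   F   F   F
  2   T   F   F   F   T   F   F   F   F   T   F   F   F   T   F   F   F   F
  3   T   F   F   F   T   F   F   F   T   T   F   F   F   T   F   F   F   T
  4   T   F   F   F   T   F   F   F   T   T   F   F   T   T   F   F   T   T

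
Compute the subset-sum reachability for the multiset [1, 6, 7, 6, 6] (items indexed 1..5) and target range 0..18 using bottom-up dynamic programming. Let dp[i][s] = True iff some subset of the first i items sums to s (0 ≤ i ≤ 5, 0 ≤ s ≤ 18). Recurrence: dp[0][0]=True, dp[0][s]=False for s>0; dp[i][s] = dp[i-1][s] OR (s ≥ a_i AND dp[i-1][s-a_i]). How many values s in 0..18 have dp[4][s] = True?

8

i\s   0   1   2   3   4   5   6   7   8   9  10  11  12  13  14  15  16  17  18
  0   T   F   F   F   F   F   F   F   F   F   F   F   F   F   F   F   F   F   F
  1   T   T   F   F   F   F   F   F   F   F   F   F   F   F   F   F   F   F   F
  2   T   T   F   F   F   F   T   T   F   F   F   F   F   F   F   F   F   F   F
  3   T   T   F   F   F   F   T   T   T   F   F   F   F   T   T   F   F   F   F
  4   T   T   F   F   F   F   T   T   T   F   F   F   T   T   T   F   F   F   F
  5   T   T   F   F   F   F   T   T   T   F   F   F   T   T   T   F   F   F   T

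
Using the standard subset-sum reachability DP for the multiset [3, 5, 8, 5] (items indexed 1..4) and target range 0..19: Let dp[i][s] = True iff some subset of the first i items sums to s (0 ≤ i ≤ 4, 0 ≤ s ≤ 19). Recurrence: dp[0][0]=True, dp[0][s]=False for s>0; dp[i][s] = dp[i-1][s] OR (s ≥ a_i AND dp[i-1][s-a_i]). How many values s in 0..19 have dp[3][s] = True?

i\s   0   1   2   3   4   5   6   7   8   9  10  11  12  13  14  15  16  17  18  19
  0   T   F   F   F   F   F   F   F   F   F   F   F   F   F   F   F   F   F   F   F
  1   T   F   F   T   F   F   F   F   F   F   F   F   F   F   F   F   F   F   F   F
  2   T   F   F   T   F   T   F   F   T   F   F   F   F   F   F   F   F   F   F   F
  3   T   F   F   T   F   T   F   F   T   F   F   T   F   T   F   F   T   F   F   F
  4   T   F   F   T   F   T   F   F   T   F   T   T   F   T   F   F   T   F   T   F

7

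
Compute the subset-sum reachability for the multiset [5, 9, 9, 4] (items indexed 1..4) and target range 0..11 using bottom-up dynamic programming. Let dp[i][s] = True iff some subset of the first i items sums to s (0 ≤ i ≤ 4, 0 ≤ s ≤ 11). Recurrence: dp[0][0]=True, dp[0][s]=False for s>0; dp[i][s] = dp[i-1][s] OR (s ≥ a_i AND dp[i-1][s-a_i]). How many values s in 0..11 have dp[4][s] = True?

4

i\s   0   1   2   3   4   5   6   7   8   9  10  11
  0   T   F   F   F   F   F   F   F   F   F   F   F
  1   T   F   F   F   F   T   F   F   F   F   F   F
  2   T   F   F   F   F   T   F   F   F   T   F   F
  3   T   F   F   F   F   T   F   F   F   T   F   F
  4   T   F   F   F   T   T   F   F   F   T   F   F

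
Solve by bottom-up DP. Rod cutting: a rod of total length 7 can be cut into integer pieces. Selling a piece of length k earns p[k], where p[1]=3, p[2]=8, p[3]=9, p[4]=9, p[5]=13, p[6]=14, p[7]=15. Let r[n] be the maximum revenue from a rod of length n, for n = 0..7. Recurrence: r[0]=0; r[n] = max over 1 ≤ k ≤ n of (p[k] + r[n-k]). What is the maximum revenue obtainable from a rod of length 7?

   n    0    1    2    3    4    5    6    7
r[n]    0    3    8   11   16   19   24   27

27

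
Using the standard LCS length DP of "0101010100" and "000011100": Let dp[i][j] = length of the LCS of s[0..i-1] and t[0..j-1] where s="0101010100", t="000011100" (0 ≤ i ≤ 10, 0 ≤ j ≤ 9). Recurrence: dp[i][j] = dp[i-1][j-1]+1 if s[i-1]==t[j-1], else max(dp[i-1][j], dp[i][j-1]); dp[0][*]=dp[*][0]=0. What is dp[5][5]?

3

   ''  0  0  0  0  1  1  1  0  0
''  0  0  0  0  0  0  0  0  0  0
 0  0  1  1  1  1  1  1  1  1  1
 1  0  1  1  1  1  2  2  2  2  2
 0  0  1  2  2  2  2  2  2  3  3
 1  0  1  2  2  2  3  3  3  3  3
 0  0  1  2  3  3  3  3  3  4  4
 1  0  1  2  3  3  4  4  4  4  4
 0  0  1  2  3  4  4  4  4  5  5
 1  0  1  2  3  4  5  5  5  5  5
 0  0  1  2  3  4  5  5  5  6  6
 0  0  1  2  3  4  5  5  5  6  7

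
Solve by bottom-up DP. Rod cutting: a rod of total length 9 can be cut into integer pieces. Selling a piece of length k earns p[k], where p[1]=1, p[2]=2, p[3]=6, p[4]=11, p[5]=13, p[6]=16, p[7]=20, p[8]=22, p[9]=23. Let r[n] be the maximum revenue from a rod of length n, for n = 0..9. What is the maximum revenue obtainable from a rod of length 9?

24

   n    0    1    2    3    4    5    6    7    8    9
r[n]    0    1    2    6   11   13   16   20   22   24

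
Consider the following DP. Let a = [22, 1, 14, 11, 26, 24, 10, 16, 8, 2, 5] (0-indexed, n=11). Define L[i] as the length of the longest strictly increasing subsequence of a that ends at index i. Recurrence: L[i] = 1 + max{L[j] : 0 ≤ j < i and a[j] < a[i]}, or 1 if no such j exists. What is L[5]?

   i    0    1    2    3    4    5    6    7    8    9   10
a[i]   22    1   14   11   26   24   10   16    8    2    5
L[i]    1    1    2    2    3    3    2    3    2    2    3

3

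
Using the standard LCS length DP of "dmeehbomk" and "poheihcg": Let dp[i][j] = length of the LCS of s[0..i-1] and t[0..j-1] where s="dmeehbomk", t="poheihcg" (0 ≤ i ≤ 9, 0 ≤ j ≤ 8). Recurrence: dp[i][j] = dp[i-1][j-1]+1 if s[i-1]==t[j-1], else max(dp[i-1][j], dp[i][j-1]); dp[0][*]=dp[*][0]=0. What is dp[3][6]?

1

   ''  p  o  h  e  i  h  c  g
''  0  0  0  0  0  0  0  0  0
 d  0  0  0  0  0  0  0  0  0
 m  0  0  0  0  0  0  0  0  0
 e  0  0  0  0  1  1  1  1  1
 e  0  0  0  0  1  1  1  1  1
 h  0  0  0  1  1  1  2  2  2
 b  0  0  0  1  1  1  2  2  2
 o  0  0  1  1  1  1  2  2  2
 m  0  0  1  1  1  1  2  2  2
 k  0  0  1  1  1  1  2  2  2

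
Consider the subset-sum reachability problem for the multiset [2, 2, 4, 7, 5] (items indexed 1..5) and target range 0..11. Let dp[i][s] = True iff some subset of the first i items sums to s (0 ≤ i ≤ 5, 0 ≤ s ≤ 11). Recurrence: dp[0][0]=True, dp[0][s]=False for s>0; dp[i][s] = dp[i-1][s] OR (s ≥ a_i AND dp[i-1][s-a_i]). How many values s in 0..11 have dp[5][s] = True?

i\s   0   1   2   3   4   5   6   7   8   9  10  11
  0   T   F   F   F   F   F   F   F   F   F   F   F
  1   T   F   T   F   F   F   F   F   F   F   F   F
  2   T   F   T   F   T   F   F   F   F   F   F   F
  3   T   F   T   F   T   F   T   F   T   F   F   F
  4   T   F   T   F   T   F   T   T   T   T   F   T
  5   T   F   T   F   T   T   T   T   T   T   F   T

9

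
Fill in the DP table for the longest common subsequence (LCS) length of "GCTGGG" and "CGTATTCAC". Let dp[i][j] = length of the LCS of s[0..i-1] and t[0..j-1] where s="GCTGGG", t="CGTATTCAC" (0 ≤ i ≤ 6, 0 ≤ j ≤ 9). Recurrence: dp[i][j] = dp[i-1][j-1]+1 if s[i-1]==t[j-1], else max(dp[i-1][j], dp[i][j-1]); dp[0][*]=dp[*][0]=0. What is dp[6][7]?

2

   ''  C  G  T  A  T  T  C  A  C
''  0  0  0  0  0  0  0  0  0  0
 G  0  0  1  1  1  1  1  1  1  1
 C  0  1  1  1  1  1  1  2  2  2
 T  0  1  1  2  2  2  2  2  2  2
 G  0  1  2  2  2  2  2  2  2  2
 G  0  1  2  2  2  2  2  2  2  2
 G  0  1  2  2  2  2  2  2  2  2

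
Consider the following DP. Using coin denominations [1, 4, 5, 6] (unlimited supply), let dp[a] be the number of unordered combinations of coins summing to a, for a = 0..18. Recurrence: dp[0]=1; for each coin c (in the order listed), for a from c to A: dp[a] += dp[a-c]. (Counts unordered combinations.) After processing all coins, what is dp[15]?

after  coin     0     1     2     3     4     5     6     7     8     9    10    11    12    13    14    15    16    17    18
          1     1     1     1     1     1     1     1     1     1     1     1     1     1     1     1     1     1     1     1
          4     1     1     1     1     2     2     2     2     3     3     3     3     4     4     4     4     5     5     5
          5     1     1     1     1     2     3     3     3     4     5     6     6     7     8     9    10    11    12    13
          6     1     1     1     1     2     3     4     4     5     6     8     9    11    12    14    16    19    21    24

16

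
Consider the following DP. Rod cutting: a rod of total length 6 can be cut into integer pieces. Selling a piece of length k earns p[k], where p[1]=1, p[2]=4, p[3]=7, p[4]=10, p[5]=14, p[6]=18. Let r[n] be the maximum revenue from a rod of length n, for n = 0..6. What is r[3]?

7

   n    0    1    2    3    4    5    6
r[n]    0    1    4    7   10   14   18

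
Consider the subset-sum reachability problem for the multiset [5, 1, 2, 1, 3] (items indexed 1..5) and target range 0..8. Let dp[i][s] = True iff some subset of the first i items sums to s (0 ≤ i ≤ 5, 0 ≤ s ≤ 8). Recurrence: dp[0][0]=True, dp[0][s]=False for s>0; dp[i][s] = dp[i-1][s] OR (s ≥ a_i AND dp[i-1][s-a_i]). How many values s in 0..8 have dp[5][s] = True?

9

i\s   0   1   2   3   4   5   6   7   8
  0   T   F   F   F   F   F   F   F   F
  1   T   F   F   F   F   T   F   F   F
  2   T   T   F   F   F   T   T   F   F
  3   T   T   T   T   F   T   T   T   T
  4   T   T   T   T   T   T   T   T   T
  5   T   T   T   T   T   T   T   T   T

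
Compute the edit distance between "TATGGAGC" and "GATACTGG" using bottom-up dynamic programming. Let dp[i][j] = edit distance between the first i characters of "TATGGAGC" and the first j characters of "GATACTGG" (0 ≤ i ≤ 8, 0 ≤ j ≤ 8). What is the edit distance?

   ''  G  A  T  A  C  T  G  G
''  0  1  2  3  4  5  6  7  8
 T  1  1  2  2  3  4  5  6  7
 A  2  2  1  2  2  3  4  5  6
 T  3  3  2  1  2  3  3  4  5
 G  4  3  3  2  2  3  4  3  4
 G  5  4  4  3  3  3  4  4  3
 A  6  5  4  4  3  4  4  5  4
 G  7  6  5  5  4  4  5  4  5
 C  8  7  6  6  5  4  5  5  5

5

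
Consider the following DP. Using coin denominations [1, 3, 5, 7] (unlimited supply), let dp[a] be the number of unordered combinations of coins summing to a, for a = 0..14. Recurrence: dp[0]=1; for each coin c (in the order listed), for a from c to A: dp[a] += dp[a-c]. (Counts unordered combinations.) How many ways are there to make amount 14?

after  coin     0     1     2     3     4     5     6     7     8     9    10    11    12    13    14
          1     1     1     1     1     1     1     1     1     1     1     1     1     1     1     1
          3     1     1     1     2     2     2     3     3     3     4     4     4     5     5     5
          5     1     1     1     2     2     3     4     4     5     6     7     8     9    10    11
          7     1     1     1     2     2     3     4     5     6     7     9    10    12    14    16

16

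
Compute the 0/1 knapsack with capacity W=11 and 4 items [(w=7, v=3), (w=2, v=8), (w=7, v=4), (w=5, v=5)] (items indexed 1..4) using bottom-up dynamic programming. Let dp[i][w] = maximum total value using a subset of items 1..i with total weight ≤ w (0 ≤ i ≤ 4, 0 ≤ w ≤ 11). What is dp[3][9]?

12

i\w   0   1   2   3   4   5   6   7   8   9  10  11
  0   0   0   0   0   0   0   0   0   0   0   0   0
  1   0   0   0   0   0   0   0   3   3   3   3   3
  2   0   0   8   8   8   8   8   8   8  11  11  11
  3   0   0   8   8   8   8   8   8   8  12  12  12
  4   0   0   8   8   8   8   8  13  13  13  13  13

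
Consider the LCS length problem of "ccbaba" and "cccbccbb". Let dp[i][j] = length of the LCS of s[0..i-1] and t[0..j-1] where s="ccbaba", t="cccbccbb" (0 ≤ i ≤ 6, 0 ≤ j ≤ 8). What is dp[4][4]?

3

   ''  c  c  c  b  c  c  b  b
''  0  0  0  0  0  0  0  0  0
 c  0  1  1  1  1  1  1  1  1
 c  0  1  2  2  2  2  2  2  2
 b  0  1  2  2  3  3  3  3  3
 a  0  1  2  2  3  3  3  3  3
 b  0  1  2  2  3  3  3  4  4
 a  0  1  2  2  3  3  3  4  4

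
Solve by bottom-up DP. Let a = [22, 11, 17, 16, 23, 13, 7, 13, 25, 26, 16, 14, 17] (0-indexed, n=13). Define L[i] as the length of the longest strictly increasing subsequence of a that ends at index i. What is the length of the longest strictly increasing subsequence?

5

   i    0    1    2    3    4    5    6    7    8    9   10   11   12
a[i]   22   11   17   16   23   13    7   13   25   26   16   14   17
L[i]    1    1    2    2    3    2    1    2    4    5    3    3    4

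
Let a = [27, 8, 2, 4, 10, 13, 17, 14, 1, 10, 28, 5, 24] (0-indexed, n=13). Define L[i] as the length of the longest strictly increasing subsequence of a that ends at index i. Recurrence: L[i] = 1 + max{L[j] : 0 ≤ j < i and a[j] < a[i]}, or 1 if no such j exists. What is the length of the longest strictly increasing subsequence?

6

   i    0    1    2    3    4    5    6    7    8    9   10   11   12
a[i]   27    8    2    4   10   13   17   14    1   10   28    5   24
L[i]    1    1    1    2    3    4    5    5    1    3    6    3    6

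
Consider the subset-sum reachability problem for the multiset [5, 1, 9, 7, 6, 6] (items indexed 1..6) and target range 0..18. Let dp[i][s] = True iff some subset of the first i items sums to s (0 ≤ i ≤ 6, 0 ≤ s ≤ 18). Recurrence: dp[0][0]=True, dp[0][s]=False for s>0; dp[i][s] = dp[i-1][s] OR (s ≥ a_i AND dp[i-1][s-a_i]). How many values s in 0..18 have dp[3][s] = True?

8

i\s   0   1   2   3   4   5   6   7   8   9  10  11  12  13  14  15  16  17  18
  0   T   F   F   F   F   F   F   F   F   F   F   F   F   F   F   F   F   F   F
  1   T   F   F   F   F   T   F   F   F   F   F   F   F   F   F   F   F   F   F
  2   T   T   F   F   F   T   T   F   F   F   F   F   F   F   F   F   F   F   F
  3   T   T   F   F   F   T   T   F   F   T   T   F   F   F   T   T   F   F   F
  4   T   T   F   F   F   T   T   T   T   T   T   F   T   T   T   T   T   T   F
  5   T   T   F   F   F   T   T   T   T   T   T   T   T   T   T   T   T   T   T
  6   T   T   F   F   F   T   T   T   T   T   T   T   T   T   T   T   T   T   T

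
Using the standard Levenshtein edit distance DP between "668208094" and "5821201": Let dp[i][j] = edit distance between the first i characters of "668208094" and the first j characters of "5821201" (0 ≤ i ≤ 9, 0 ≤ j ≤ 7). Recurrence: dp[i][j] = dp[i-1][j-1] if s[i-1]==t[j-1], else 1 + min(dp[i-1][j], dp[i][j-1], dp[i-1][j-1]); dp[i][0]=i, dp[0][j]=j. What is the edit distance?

6

   ''  5  8  2  1  2  0  1
''  0  1  2  3  4  5  6  7
 6  1  1  2  3  4  5  6  7
 6  2  2  2  3  4  5  6  7
 8  3  3  2  3  4  5  6  7
 2  4  4  3  2  3  4  5  6
 0  5  5  4  3  3  4  4  5
 8  6  6  5  4  4  4  5  5
 0  7  7  6  5  5  5  4  5
 9  8  8  7  6  6  6  5  5
 4  9  9  8  7  7  7  6  6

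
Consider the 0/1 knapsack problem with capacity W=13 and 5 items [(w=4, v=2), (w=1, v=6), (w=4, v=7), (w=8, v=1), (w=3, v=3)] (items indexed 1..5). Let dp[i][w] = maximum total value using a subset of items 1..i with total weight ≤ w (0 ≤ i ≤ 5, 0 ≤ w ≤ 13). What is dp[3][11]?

15

i\w   0   1   2   3   4   5   6   7   8   9  10  11  12  13
  0   0   0   0   0   0   0   0   0   0   0   0   0   0   0
  1   0   0   0   0   2   2   2   2   2   2   2   2   2   2
  2   0   6   6   6   6   8   8   8   8   8   8   8   8   8
  3   0   6   6   6   7  13  13  13  13  15  15  15  15  15
  4   0   6   6   6   7  13  13  13  13  15  15  15  15  15
  5   0   6   6   6   9  13  13  13  16  16  16  16  18  18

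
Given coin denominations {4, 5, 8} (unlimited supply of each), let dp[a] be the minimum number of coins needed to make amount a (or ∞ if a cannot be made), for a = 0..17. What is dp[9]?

2

 a  0  1  2  3  4  5  6  7  8  9 10 11 12 13 14 15 16 17
dp  0  -  -  -  1  1  -  -  1  2  2  -  2  2  3  3  2  3
(- denotes ∞ / unreachable)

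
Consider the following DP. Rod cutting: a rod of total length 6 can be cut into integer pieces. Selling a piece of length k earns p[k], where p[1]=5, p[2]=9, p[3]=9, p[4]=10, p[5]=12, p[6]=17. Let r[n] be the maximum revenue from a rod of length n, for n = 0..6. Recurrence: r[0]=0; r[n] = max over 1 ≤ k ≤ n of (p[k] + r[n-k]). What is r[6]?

30

   n    0    1    2    3    4    5    6
r[n]    0    5   10   15   20   25   30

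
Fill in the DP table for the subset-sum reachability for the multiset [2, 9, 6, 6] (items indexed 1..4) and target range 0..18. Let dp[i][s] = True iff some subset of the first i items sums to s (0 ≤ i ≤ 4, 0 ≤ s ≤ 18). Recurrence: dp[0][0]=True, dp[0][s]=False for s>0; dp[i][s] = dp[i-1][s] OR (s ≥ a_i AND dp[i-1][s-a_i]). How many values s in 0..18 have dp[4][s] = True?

10

i\s   0   1   2   3   4   5   6   7   8   9  10  11  12  13  14  15  16  17  18
  0   T   F   F   F   F   F   F   F   F   F   F   F   F   F   F   F   F   F   F
  1   T   F   T   F   F   F   F   F   F   F   F   F   F   F   F   F   F   F   F
  2   T   F   T   F   F   F   F   F   F   T   F   T   F   F   F   F   F   F   F
  3   T   F   T   F   F   F   T   F   T   T   F   T   F   F   F   T   F   T   F
  4   T   F   T   F   F   F   T   F   T   T   F   T   T   F   T   T   F   T   F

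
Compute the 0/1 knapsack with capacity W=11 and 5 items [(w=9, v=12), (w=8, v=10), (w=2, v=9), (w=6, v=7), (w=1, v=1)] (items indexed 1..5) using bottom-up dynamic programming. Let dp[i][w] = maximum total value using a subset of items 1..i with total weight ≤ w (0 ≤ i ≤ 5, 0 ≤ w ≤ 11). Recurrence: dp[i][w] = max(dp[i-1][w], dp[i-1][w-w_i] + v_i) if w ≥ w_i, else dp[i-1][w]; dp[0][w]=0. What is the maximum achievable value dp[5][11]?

i\w   0   1   2   3   4   5   6   7   8   9  10  11
  0   0   0   0   0   0   0   0   0   0   0   0   0
  1   0   0   0   0   0   0   0   0   0  12  12  12
  2   0   0   0   0   0   0   0   0  10  12  12  12
  3   0   0   9   9   9   9   9   9  10  12  19  21
  4   0   0   9   9   9   9   9   9  16  16  19  21
  5   0   1   9  10  10  10  10  10  16  17  19  21

21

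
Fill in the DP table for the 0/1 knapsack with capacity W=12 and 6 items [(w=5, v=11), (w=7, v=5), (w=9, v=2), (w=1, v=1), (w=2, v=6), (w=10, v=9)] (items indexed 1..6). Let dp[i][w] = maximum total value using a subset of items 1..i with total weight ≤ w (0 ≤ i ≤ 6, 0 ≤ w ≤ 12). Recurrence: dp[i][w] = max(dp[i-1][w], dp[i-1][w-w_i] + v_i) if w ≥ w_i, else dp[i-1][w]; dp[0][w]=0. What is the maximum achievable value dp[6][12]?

18

i\w   0   1   2   3   4   5   6   7   8   9  10  11  12
  0   0   0   0   0   0   0   0   0   0   0   0   0   0
  1   0   0   0   0   0  11  11  11  11  11  11  11  11
  2   0   0   0   0   0  11  11  11  11  11  11  11  16
  3   0   0   0   0   0  11  11  11  11  11  11  11  16
  4   0   1   1   1   1  11  12  12  12  12  12  12  16
  5   0   1   6   7   7  11  12  17  18  18  18  18  18
  6   0   1   6   7   7  11  12  17  18  18  18  18  18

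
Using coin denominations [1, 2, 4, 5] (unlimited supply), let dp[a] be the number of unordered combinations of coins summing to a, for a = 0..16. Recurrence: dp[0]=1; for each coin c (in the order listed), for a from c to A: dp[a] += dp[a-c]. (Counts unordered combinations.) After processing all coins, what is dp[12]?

24

after  coin     0     1     2     3     4     5     6     7     8     9    10    11    12    13    14    15    16
          1     1     1     1     1     1     1     1     1     1     1     1     1     1     1     1     1     1
          2     1     1     2     2     3     3     4     4     5     5     6     6     7     7     8     8     9
          4     1     1     2     2     4     4     6     6     9     9    12    12    16    16    20    20    25
          5     1     1     2     2     4     5     7     8    11    13    17    19    24    27    33    37    44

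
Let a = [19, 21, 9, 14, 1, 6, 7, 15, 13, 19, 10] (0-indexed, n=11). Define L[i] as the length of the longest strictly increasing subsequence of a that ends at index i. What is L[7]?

   i    0    1    2    3    4    5    6    7    8    9   10
a[i]   19   21    9   14    1    6    7   15   13   19   10
L[i]    1    2    1    2    1    2    3    4    4    5    4

4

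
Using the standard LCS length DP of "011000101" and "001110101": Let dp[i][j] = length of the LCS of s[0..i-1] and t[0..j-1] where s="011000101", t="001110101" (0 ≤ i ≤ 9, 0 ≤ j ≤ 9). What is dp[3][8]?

3

   ''  0  0  1  1  1  0  1  0  1
''  0  0  0  0  0  0  0  0  0  0
 0  0  1  1  1  1  1  1  1  1  1
 1  0  1  1  2  2  2  2  2  2  2
 1  0  1  1  2  3  3  3  3  3  3
 0  0  1  2  2  3  3  4  4  4  4
 0  0  1  2  2  3  3  4  4  5  5
 0  0  1  2  2  3  3  4  4  5  5
 1  0  1  2  3  3  4  4  5  5  6
 0  0  1  2  3  3  4  5  5  6  6
 1  0  1  2  3  4  4  5  6  6  7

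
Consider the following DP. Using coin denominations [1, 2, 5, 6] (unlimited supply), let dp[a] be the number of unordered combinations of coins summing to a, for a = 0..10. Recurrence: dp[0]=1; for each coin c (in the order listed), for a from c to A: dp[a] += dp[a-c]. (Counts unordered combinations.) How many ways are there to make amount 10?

after  coin     0     1     2     3     4     5     6     7     8     9    10
          1     1     1     1     1     1     1     1     1     1     1     1
          2     1     1     2     2     3     3     4     4     5     5     6
          5     1     1     2     2     3     4     5     6     7     8    10
          6     1     1     2     2     3     4     6     7     9    10    13

13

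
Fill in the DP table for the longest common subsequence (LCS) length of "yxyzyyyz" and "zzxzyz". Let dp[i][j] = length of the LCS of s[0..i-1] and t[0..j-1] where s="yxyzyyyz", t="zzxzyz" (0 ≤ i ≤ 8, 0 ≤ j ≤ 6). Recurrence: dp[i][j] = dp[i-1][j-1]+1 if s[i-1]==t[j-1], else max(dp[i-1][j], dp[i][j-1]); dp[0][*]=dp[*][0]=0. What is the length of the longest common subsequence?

   ''  z  z  x  z  y  z
''  0  0  0  0  0  0  0
 y  0  0  0  0  0  1  1
 x  0  0  0  1  1  1  1
 y  0  0  0  1  1  2  2
 z  0  1  1  1  2  2  3
 y  0  1  1  1  2  3  3
 y  0  1  1  1  2  3  3
 y  0  1  1  1  2  3  3
 z  0  1  2  2  2  3  4

4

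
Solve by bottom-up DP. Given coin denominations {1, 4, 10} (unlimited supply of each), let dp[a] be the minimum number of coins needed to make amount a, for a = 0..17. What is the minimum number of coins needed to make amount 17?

 a  0  1  2  3  4  5  6  7  8  9 10 11 12 13 14 15 16 17
dp  0  1  2  3  1  2  3  4  2  3  1  2  3  4  2  3  4  5

5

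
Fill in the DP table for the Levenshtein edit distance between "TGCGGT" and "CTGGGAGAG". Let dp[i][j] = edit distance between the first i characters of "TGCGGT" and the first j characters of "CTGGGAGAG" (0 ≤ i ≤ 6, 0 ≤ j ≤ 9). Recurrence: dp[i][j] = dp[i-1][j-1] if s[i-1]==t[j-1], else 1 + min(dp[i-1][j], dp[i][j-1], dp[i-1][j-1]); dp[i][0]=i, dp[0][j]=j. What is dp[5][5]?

2

   ''  C  T  G  G  G  A  G  A  G
''  0  1  2  3  4  5  6  7  8  9
 T  1  1  1  2  3  4  5  6  7  8
 G  2  2  2  1  2  3  4  5  6  7
 C  3  2  3  2  2  3  4  5  6  7
 G  4  3  3  3  2  2  3  4  5  6
 G  5  4  4  3  3  2  3  3  4  5
 T  6  5  4  4  4  3  3  4  4  5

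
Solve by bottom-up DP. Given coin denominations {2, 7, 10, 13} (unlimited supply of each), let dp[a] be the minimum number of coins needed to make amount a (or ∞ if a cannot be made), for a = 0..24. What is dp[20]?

 a  0  1  2  3  4  5  6  7  8  9 10 11 12 13 14 15 16 17 18 19 20 21 22 23 24
dp  0  -  1  -  2  -  3  1  4  2  1  3  2  1  2  2  3  2  4  3  2  3  3  2  3
(- denotes ∞ / unreachable)

2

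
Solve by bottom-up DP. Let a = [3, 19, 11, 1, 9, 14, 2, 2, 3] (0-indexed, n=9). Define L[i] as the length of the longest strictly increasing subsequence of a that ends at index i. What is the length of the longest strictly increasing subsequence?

3

   i    0    1    2    3    4    5    6    7    8
a[i]    3   19   11    1    9   14    2    2    3
L[i]    1    2    2    1    2    3    2    2    3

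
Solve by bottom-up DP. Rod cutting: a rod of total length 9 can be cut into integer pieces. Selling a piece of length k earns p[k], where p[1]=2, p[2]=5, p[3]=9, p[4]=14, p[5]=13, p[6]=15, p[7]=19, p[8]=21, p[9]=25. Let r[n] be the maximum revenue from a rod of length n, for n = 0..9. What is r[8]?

28

   n    0    1    2    3    4    5    6    7    8    9
r[n]    0    2    5    9   14   16   19   23   28   30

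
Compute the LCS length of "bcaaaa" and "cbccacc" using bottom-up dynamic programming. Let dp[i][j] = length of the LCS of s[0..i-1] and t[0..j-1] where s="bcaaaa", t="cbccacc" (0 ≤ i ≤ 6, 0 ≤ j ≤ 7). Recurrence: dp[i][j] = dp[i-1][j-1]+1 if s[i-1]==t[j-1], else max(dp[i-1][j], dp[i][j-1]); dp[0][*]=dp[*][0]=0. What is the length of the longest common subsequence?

   ''  c  b  c  c  a  c  c
''  0  0  0  0  0  0  0  0
 b  0  0  1  1  1  1  1  1
 c  0  1  1  2  2  2  2  2
 a  0  1  1  2  2  3  3  3
 a  0  1  1  2  2  3  3  3
 a  0  1  1  2  2  3  3  3
 a  0  1  1  2  2  3  3  3

3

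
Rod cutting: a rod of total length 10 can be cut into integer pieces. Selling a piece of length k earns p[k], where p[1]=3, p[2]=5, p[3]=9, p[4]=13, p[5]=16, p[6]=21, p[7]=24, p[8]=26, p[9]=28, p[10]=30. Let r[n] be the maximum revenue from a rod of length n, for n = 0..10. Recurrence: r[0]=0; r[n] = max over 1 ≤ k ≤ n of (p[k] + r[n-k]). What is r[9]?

30

   n    0    1    2    3    4    5    6    7    8    9   10
r[n]    0    3    6    9   13   16   21   24   27   30   34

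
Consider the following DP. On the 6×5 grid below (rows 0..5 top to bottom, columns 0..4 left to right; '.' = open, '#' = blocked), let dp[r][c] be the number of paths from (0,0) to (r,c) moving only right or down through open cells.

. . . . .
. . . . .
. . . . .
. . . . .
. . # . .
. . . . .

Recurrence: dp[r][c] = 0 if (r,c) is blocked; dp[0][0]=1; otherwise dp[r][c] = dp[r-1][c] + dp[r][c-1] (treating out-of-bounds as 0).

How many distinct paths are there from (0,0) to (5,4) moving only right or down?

r\c   0   1   2   3   4
  0   1   1   1   1   1
  1   1   2   3   4   5
  2   1   3   6  10  15
  3   1   4  10  20  35
  4   1   5   0  20  55
  5   1   6   6  26  81

81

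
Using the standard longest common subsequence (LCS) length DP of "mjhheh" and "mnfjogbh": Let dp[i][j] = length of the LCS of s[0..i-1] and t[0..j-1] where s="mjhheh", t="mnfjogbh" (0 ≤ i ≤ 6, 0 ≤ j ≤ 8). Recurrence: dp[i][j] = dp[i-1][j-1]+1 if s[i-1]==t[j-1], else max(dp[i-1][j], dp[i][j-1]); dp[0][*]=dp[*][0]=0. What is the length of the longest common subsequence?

3

   ''  m  n  f  j  o  g  b  h
''  0  0  0  0  0  0  0  0  0
 m  0  1  1  1  1  1  1  1  1
 j  0  1  1  1  2  2  2  2  2
 h  0  1  1  1  2  2  2  2  3
 h  0  1  1  1  2  2  2  2  3
 e  0  1  1  1  2  2  2  2  3
 h  0  1  1  1  2  2  2  2  3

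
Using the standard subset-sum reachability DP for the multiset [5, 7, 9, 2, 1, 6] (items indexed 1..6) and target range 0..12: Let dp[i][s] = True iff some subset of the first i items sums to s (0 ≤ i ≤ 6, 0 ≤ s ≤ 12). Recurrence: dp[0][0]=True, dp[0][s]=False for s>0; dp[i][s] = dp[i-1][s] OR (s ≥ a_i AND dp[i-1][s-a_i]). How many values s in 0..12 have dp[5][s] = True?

12

i\s   0   1   2   3   4   5   6   7   8   9  10  11  12
  0   T   F   F   F   F   F   F   F   F   F   F   F   F
  1   T   F   F   F   F   T   F   F   F   F   F   F   F
  2   T   F   F   F   F   T   F   T   F   F   F   F   T
  3   T   F   F   F   F   T   F   T   F   T   F   F   T
  4   T   F   T   F   F   T   F   T   F   T   F   T   T
  5   T   T   T   T   F   T   T   T   T   T   T   T   T
  6   T   T   T   T   F   T   T   T   T   T   T   T   T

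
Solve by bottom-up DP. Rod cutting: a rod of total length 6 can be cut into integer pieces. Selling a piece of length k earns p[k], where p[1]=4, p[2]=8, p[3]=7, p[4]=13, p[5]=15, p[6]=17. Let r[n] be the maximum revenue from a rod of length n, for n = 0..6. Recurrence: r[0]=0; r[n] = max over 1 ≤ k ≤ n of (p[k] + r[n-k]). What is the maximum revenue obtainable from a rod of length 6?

   n    0    1    2    3    4    5    6
r[n]    0    4    8   12   16   20   24

24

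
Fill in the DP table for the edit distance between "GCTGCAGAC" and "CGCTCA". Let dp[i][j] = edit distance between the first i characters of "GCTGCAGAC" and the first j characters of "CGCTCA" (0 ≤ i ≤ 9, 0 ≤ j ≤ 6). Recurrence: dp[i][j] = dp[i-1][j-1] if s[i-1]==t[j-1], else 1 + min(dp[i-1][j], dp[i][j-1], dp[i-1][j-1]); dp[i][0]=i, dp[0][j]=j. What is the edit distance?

5

   ''  C  G  C  T  C  A
''  0  1  2  3  4  5  6
 G  1  1  1  2  3  4  5
 C  2  1  2  1  2  3  4
 T  3  2  2  2  1  2  3
 G  4  3  2  3  2  2  3
 C  5  4  3  2  3  2  3
 A  6  5  4  3  3  3  2
 G  7  6  5  4  4  4  3
 A  8  7  6  5  5  5  4
 C  9  8  7  6  6  5  5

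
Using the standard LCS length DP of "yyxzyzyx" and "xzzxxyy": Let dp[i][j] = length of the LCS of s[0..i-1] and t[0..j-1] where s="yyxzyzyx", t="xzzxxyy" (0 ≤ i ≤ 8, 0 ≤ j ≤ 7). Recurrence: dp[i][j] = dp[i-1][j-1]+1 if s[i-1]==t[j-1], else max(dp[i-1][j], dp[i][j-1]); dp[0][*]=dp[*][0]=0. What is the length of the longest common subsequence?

   ''  x  z  z  x  x  y  y
''  0  0  0  0  0  0  0  0
 y  0  0  0  0  0  0  1  1
 y  0  0  0  0  0  0  1  2
 x  0  1  1  1  1  1  1  2
 z  0  1  2  2  2  2  2  2
 y  0  1  2  2  2  2  3  3
 z  0  1  2  3  3  3  3  3
 y  0  1  2  3  3  3  4  4
 x  0  1  2  3  4  4  4  4

4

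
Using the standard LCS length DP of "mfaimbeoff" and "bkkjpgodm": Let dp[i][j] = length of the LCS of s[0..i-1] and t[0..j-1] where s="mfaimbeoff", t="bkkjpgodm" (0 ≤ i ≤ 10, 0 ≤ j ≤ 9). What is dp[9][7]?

   ''  b  k  k  j  p  g  o  d  m
''  0  0  0  0  0  0  0  0  0  0
 m  0  0  0  0  0  0  0  0  0  1
 f  0  0  0  0  0  0  0  0  0  1
 a  0  0  0  0  0  0  0  0  0  1
 i  0  0  0  0  0  0  0  0  0  1
 m  0  0  0  0  0  0  0  0  0  1
 b  0  1  1  1  1  1  1  1  1  1
 e  0  1  1  1  1  1  1  1  1  1
 o  0  1  1  1  1  1  1  2  2  2
 f  0  1  1  1  1  1  1  2  2  2
 f  0  1  1  1  1  1  1  2  2  2

2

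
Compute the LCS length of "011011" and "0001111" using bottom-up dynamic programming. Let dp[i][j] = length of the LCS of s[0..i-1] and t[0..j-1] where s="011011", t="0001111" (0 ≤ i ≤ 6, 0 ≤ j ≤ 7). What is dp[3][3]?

1

   ''  0  0  0  1  1  1  1
''  0  0  0  0  0  0  0  0
 0  0  1  1  1  1  1  1  1
 1  0  1  1  1  2  2  2  2
 1  0  1  1  1  2  3  3  3
 0  0  1  2  2  2  3  3  3
 1  0  1  2  2  3  3  4  4
 1  0  1  2  2  3  4  4  5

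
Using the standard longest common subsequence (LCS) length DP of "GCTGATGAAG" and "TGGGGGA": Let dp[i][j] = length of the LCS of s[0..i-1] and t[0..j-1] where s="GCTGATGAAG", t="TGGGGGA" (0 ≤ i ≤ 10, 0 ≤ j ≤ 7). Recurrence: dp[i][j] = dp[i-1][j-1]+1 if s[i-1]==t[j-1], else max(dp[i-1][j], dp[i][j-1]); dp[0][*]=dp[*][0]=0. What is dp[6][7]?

   ''  T  G  G  G  G  G  A
''  0  0  0  0  0  0  0  0
 G  0  0  1  1  1  1  1  1
 C  0  0  1  1  1  1  1  1
 T  0  1  1  1  1  1  1  1
 G  0  1  2  2  2  2  2  2
 A  0  1  2  2  2  2  2  3
 T  0  1  2  2  2  2  2  3
 G  0  1  2  3  3  3  3  3
 A  0  1  2  3  3  3  3  4
 A  0  1  2  3  3  3  3  4
 G  0  1  2  3  4  4  4  4

3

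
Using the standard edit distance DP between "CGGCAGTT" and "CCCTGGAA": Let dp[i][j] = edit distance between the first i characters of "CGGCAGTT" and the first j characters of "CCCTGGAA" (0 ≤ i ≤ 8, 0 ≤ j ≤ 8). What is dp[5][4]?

   ''  C  C  C  T  G  G  A  A
''  0  1  2  3  4  5  6  7  8
 C  1  0  1  2  3  4  5  6  7
 G  2  1  1  2  3  3  4  5  6
 G  3  2  2  2  3  3  3  4  5
 C  4  3  2  2  3  4  4  4  5
 A  5  4  3  3  3  4  5  4  4
 G  6  5  4  4  4  3  4  5  5
 T  7  6  5  5  4  4  4  5  6
 T  8  7  6  6  5  5  5  5  6

3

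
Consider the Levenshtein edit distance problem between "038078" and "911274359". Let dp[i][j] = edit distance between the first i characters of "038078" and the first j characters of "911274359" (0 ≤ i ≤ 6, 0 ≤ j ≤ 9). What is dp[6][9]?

8

   ''  9  1  1  2  7  4  3  5  9
''  0  1  2  3  4  5  6  7  8  9
 0  1  1  2  3  4  5  6  7  8  9
 3  2  2  2  3  4  5  6  6  7  8
 8  3  3  3  3  4  5  6  7  7  8
 0  4  4  4  4  4  5  6  7  8  8
 7  5  5  5  5  5  4  5  6  7  8
 8  6  6  6  6  6  5  5  6  7  8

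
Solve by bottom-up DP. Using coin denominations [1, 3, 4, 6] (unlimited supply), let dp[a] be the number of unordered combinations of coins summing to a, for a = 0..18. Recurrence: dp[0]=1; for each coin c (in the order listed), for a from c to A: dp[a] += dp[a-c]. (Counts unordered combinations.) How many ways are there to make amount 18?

after  coin     0     1     2     3     4     5     6     7     8     9    10    11    12    13    14    15    16    17    18
          1     1     1     1     1     1     1     1     1     1     1     1     1     1     1     1     1     1     1     1
          3     1     1     1     2     2     2     3     3     3     4     4     4     5     5     5     6     6     6     7
          4     1     1     1     2     3     3     4     5     6     7     8     9    11    12    13    15    17    18    20
          6     1     1     1     2     3     3     5     6     7     9    11    12    16    18    20    24    28    30    36

36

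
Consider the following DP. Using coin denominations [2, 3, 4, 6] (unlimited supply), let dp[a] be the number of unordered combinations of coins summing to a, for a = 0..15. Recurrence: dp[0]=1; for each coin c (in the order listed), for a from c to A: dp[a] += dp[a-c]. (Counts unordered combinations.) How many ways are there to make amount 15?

after  coin     0     1     2     3     4     5     6     7     8     9    10    11    12    13    14    15
          2     1     0     1     0     1     0     1     0     1     0     1     0     1     0     1     0
          3     1     0     1     1     1     1     2     1     2     2     2     2     3     2     3     3
          4     1     0     1     1     2     1     3     2     4     3     5     4     7     5     8     7
          6     1     0     1     1     2     1     4     2     5     4     7     5    11     7    13    11

11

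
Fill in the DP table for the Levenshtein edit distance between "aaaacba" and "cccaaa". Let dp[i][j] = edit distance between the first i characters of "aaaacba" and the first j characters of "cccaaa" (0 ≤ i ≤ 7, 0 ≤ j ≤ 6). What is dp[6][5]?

   ''  c  c  c  a  a  a
''  0  1  2  3  4  5  6
 a  1  1  2  3  3  4  5
 a  2  2  2  3  3  3  4
 a  3  3  3  3  3  3  3
 a  4  4  4  4  3  3  3
 c  5  4  4  4  4  4  4
 b  6  5  5  5  5  5  5
 a  7  6  6  6  5  5  5

5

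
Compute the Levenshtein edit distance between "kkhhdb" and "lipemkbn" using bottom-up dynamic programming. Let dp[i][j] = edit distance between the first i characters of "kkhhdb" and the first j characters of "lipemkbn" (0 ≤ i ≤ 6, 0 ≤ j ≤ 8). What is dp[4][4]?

   ''  l  i  p  e  m  k  b  n
''  0  1  2  3  4  5  6  7  8
 k  1  1  2  3  4  5  5  6  7
 k  2  2  2  3  4  5  5  6  7
 h  3  3  3  3  4  5  6  6  7
 h  4  4  4  4  4  5  6  7  7
 d  5  5  5  5  5  5  6  7  8
 b  6  6  6  6  6  6  6  6  7

4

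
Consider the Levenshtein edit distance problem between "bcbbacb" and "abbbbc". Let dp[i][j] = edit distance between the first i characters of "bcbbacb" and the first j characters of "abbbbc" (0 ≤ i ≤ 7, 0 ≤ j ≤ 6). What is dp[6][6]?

3

   ''  a  b  b  b  b  c
''  0  1  2  3  4  5  6
 b  1  1  1  2  3  4  5
 c  2  2  2  2  3  4  4
 b  3  3  2  2  2  3  4
 b  4  4  3  2  2  2  3
 a  5  4  4  3  3  3  3
 c  6  5  5  4  4  4  3
 b  7  6  5  5  4  4  4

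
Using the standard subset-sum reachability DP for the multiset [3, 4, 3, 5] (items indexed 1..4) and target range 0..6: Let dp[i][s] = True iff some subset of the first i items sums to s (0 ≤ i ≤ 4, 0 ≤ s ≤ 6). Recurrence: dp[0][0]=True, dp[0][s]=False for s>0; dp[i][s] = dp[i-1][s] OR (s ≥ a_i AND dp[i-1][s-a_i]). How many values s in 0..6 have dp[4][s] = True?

5

i\s   0   1   2   3   4   5   6
  0   T   F   F   F   F   F   F
  1   T   F   F   T   F   F   F
  2   T   F   F   T   T   F   F
  3   T   F   F   T   T   F   T
  4   T   F   F   T   T   T   T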